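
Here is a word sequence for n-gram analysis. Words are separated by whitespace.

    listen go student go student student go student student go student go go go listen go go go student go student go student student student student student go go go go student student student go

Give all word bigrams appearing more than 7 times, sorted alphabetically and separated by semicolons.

go student; student go; student student

Bigram counts meeting the condition (more than 7 times):
  go student: 8
  student go: 8
  student student: 8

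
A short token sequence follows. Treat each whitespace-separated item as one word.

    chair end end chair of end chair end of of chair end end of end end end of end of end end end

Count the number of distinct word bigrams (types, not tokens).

8

23 tokens → 22 bigram windows in total.
Repeated bigrams (each contributes count−1 duplicates):
  end end: 6
  end of: 4
  of end: 4
  chair end: 3
  end chair: 2
14 duplicate windows → 22 − 14 = 8 distinct.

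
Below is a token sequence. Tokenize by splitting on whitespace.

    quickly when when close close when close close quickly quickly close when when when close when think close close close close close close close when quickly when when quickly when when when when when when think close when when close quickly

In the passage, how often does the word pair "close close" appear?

8

Scanning the 40 overlapping bigram windows for "close close":
  position 4–5: close close
  position 7–8: close close
  position 18–19: close close
  position 19–20: close close
  position 20–21: close close
  position 21–22: close close
  position 22–23: close close
  position 23–24: close close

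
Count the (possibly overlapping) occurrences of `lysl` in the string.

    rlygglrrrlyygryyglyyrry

0

Sliding a length-4 window over the 23 characters (20 positions):
  (no match at any position)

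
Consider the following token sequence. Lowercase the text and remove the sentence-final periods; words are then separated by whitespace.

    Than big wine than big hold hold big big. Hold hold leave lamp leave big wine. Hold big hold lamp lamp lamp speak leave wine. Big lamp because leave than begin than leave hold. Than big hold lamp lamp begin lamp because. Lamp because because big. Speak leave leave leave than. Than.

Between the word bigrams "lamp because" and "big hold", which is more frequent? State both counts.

"lamp because": 3 occurrences
"big hold": 4 occurrences

"big hold" (4 vs 3)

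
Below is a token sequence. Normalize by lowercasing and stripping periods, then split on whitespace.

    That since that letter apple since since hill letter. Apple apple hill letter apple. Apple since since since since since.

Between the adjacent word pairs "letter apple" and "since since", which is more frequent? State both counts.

"letter apple": 3 occurrences
"since since": 5 occurrences

"since since" (5 vs 3)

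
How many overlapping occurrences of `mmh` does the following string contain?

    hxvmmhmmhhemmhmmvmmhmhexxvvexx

4

Sliding a length-3 window over the 30 characters (28 positions):
  position 4–6: mmh
  position 7–9: mmh
  position 12–14: mmh
  position 18–20: mmh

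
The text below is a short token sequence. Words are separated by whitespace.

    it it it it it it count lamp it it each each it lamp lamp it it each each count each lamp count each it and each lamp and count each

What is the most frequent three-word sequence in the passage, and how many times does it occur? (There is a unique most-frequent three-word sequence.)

Trigram frequencies (highest first):
  it it it: 4
  lamp it it: 2
  it it each: 2
  it each each: 2
  it it count: 1
  it count lamp: 1
  … (17 more, each ≤ 1)

"it it it", 4 times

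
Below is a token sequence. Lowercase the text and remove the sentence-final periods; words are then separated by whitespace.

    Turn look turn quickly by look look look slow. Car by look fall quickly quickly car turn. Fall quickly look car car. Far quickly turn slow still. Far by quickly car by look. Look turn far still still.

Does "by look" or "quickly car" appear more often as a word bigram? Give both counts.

"by look" (3 vs 2)

"by look": 3 occurrences
"quickly car": 2 occurrences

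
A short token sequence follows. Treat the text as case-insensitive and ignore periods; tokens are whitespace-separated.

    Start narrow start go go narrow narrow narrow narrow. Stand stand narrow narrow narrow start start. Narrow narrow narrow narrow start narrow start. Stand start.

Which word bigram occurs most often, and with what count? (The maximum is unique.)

Bigram frequencies (highest first):
  narrow narrow: 8
  narrow start: 4
  start narrow: 3
  start go: 1
  go go: 1
  go narrow: 1
  … (6 more, each ≤ 1)

"narrow narrow", 8 times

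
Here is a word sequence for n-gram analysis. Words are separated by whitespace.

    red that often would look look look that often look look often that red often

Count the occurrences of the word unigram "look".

Scanning the 15 tokens for "look":
  position 5: look
  position 6: look
  position 7: look
  position 10: look
  position 11: look

5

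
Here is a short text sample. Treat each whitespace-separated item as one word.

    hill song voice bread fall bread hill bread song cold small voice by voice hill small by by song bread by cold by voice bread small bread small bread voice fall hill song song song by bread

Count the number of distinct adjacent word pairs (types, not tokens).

37 tokens → 36 bigram windows in total.
Repeated bigrams (each contributes count−1 duplicates):
  bread small: 2
  by voice: 2
  hill song: 2
  small bread: 2
  song song: 2
  voice bread: 2
6 duplicate windows → 36 − 6 = 30 distinct.

30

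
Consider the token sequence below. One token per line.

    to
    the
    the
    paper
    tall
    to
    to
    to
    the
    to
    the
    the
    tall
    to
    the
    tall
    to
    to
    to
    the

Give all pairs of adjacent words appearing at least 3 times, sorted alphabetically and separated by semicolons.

Bigram counts meeting the condition (at least 3 times):
  tall to: 3
  to the: 5
  to to: 4

tall to; to the; to to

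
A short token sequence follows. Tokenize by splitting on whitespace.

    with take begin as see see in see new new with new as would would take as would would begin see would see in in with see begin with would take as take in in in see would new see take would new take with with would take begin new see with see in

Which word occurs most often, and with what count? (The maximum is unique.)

Unigram frequencies (highest first):
  see: 10
  would: 9
  with: 7
  take: 7
  in: 7
  new: 6
  … (2 more, each ≤ 4)

"see", 10 times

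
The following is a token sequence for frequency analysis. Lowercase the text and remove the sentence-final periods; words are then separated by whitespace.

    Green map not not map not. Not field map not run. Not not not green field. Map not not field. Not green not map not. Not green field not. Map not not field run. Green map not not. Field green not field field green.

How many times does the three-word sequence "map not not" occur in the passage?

6

Scanning the 42 overlapping trigram windows for "map not not":
  position 2–4: map not not
  position 5–7: map not not
  position 17–19: map not not
  position 24–26: map not not
  position 30–32: map not not
  position 36–38: map not not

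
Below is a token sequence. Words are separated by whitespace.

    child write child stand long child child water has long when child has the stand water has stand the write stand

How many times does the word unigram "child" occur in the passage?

5

Scanning the 21 tokens for "child":
  position 1: child
  position 3: child
  position 6: child
  position 7: child
  position 12: child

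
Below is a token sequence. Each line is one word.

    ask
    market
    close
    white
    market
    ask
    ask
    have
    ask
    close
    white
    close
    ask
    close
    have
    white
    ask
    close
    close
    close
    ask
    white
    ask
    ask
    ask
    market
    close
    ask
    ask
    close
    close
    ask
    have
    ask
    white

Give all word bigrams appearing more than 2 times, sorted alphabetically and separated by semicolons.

ask ask; ask close; close ask; close close

Bigram counts meeting the condition (more than 2 times):
  ask ask: 4
  ask close: 4
  close ask: 4
  close close: 3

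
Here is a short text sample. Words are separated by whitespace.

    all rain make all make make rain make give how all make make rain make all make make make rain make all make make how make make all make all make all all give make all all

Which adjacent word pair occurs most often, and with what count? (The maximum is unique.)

Bigram frequencies (highest first):
  make all: 7
  all make: 6
  make make: 6
  rain make: 4
  make rain: 3
  all all: 2
  … (8 more, each ≤ 1)

"make all", 7 times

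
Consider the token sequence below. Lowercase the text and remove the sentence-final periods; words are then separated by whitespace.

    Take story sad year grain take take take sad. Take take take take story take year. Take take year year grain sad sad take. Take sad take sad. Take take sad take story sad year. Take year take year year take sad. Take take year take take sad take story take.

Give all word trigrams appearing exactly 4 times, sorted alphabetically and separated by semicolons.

sad take take; take take sad

Trigram counts meeting the condition (exactly 4 times):
  sad take take: 4
  take take sad: 4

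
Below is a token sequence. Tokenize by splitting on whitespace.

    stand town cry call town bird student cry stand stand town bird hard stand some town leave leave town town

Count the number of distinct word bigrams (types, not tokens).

20 tokens → 19 bigram windows in total.
Repeated bigrams (each contributes count−1 duplicates):
  stand town: 2
  town bird: 2
2 duplicate windows → 19 − 2 = 17 distinct.

17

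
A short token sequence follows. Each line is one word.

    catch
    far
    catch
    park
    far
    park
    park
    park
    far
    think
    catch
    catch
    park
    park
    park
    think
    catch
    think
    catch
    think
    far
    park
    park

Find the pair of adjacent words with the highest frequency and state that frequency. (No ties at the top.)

"park park", 5 times

Bigram frequencies (highest first):
  park park: 5
  think catch: 3
  catch park: 2
  park far: 2
  far park: 2
  catch think: 2
  … (6 more, each ≤ 1)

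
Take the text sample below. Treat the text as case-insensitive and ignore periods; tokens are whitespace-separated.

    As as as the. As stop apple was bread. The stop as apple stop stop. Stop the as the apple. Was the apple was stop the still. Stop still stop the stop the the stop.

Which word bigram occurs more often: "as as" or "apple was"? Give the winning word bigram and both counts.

"apple was" (3 vs 2)

"as as": 2 occurrences
"apple was": 3 occurrences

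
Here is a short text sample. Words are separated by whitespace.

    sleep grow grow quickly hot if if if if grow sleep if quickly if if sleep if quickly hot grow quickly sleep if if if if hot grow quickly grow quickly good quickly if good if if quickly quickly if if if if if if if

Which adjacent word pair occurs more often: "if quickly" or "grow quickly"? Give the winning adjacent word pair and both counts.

"if quickly": 3 occurrences
"grow quickly": 4 occurrences

"grow quickly" (4 vs 3)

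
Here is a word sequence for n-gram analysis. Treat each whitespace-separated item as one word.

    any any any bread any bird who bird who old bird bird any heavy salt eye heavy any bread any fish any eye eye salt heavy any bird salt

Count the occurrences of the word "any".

Scanning the 29 tokens for "any":
  position 1: any
  position 2: any
  position 3: any
  position 5: any
  position 13: any
  position 18: any
  position 20: any
  position 22: any
  position 27: any

9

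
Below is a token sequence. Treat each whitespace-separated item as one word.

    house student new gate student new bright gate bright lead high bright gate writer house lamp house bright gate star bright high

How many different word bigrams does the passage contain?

18

22 tokens → 21 bigram windows in total.
Repeated bigrams (each contributes count−1 duplicates):
  bright gate: 3
  student new: 2
3 duplicate windows → 21 − 3 = 18 distinct.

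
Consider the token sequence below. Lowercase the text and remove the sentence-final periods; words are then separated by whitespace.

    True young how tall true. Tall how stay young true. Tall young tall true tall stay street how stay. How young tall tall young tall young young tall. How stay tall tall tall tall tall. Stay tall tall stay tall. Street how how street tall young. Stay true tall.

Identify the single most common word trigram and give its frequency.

Trigram frequencies (highest first):
  tall tall tall: 3
  tall true tall: 2
  tall how stay: 2
  tall young tall: 2
  stay tall tall: 2
  tall tall stay: 2
  … (33 more, each ≤ 2)

"tall tall tall", 3 times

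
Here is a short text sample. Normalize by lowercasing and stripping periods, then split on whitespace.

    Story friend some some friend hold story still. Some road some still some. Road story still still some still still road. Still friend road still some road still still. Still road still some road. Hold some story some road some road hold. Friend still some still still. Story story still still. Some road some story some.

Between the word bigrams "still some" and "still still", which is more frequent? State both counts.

"still some" (7 vs 6)

"still some": 7 occurrences
"still still": 6 occurrences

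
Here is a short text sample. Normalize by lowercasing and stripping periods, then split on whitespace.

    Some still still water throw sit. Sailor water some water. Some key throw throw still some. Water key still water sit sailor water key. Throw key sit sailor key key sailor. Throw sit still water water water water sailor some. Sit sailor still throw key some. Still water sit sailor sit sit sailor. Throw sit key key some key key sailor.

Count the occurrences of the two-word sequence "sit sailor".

Scanning the 60 overlapping bigram windows for "sit sailor":
  position 6–7: sit sailor
  position 21–22: sit sailor
  position 27–28: sit sailor
  position 41–42: sit sailor
  position 49–50: sit sailor
  position 52–53: sit sailor

6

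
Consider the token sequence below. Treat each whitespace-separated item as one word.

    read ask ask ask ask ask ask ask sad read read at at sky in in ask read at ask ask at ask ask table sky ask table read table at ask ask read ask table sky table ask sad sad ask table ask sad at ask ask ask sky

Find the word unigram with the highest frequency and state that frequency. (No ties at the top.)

"ask", 22 times

Unigram frequencies (highest first):
  ask: 22
  read: 6
  at: 6
  table: 6
  sad: 4
  sky: 4
  … (1 more, each ≤ 2)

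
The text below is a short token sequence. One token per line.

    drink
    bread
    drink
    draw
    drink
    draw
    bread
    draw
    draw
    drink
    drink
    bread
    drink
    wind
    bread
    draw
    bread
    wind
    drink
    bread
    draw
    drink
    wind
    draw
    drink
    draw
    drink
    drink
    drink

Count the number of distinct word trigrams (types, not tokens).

29 tokens → 27 trigram windows in total.
Repeated trigrams (each contributes count−1 duplicates):
  draw drink draw: 2
  draw drink drink: 2
  drink bread drink: 2
  drink draw drink: 2
4 duplicate windows → 27 − 4 = 23 distinct.

23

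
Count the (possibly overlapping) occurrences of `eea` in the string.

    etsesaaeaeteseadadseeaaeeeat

Sliding a length-3 window over the 28 characters (26 positions):
  position 20–22: eea
  position 25–27: eea

2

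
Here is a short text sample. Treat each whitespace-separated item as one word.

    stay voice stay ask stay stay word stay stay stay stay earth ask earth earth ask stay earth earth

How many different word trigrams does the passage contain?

16

19 tokens → 17 trigram windows in total.
Repeated trigrams (each contributes count−1 duplicates):
  stay stay stay: 2
1 duplicate windows → 17 − 1 = 16 distinct.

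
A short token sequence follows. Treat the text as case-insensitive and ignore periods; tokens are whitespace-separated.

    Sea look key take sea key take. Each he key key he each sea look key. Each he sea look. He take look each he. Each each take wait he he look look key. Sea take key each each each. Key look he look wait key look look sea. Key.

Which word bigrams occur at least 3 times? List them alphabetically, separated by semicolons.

each each; each he; look key; sea look

Bigram counts meeting the condition (at least 3 times):
  each each: 3
  each he: 3
  look key: 3
  sea look: 3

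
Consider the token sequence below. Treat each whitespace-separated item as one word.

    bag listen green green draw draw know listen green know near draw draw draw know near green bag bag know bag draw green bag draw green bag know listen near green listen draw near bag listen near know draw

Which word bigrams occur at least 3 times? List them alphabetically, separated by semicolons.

draw draw; green bag

Bigram counts meeting the condition (at least 3 times):
  draw draw: 3
  green bag: 3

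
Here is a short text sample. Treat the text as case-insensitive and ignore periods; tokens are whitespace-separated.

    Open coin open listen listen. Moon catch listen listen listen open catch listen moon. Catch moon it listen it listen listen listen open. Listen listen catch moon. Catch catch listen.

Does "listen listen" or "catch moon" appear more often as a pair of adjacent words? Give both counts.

"listen listen": 6 occurrences
"catch moon": 2 occurrences

"listen listen" (6 vs 2)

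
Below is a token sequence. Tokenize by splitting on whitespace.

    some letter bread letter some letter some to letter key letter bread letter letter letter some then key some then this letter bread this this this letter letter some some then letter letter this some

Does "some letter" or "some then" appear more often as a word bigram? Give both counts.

"some letter": 2 occurrences
"some then": 3 occurrences

"some then" (3 vs 2)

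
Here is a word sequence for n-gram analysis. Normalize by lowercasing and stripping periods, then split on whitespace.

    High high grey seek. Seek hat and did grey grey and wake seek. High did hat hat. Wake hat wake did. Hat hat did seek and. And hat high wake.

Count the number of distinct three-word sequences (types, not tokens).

27

30 tokens → 28 trigram windows in total.
Repeated trigrams (each contributes count−1 duplicates):
  did hat hat: 2
1 duplicate windows → 28 − 1 = 27 distinct.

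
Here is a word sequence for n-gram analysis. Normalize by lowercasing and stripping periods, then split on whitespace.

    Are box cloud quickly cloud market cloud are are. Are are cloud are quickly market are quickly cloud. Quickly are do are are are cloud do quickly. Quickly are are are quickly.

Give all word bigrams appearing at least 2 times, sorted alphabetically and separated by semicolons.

are are; are cloud; are quickly; cloud are; cloud quickly; quickly are; quickly cloud

Bigram counts meeting the condition (at least 2 times):
  are are: 7
  are cloud: 2
  are quickly: 3
  cloud are: 2
  cloud quickly: 2
  quickly are: 2
  quickly cloud: 2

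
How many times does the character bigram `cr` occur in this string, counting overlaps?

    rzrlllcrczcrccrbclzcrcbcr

5

Sliding a length-2 window over the 25 characters (24 positions):
  position 7–8: cr
  position 11–12: cr
  position 14–15: cr
  position 20–21: cr
  position 24–25: cr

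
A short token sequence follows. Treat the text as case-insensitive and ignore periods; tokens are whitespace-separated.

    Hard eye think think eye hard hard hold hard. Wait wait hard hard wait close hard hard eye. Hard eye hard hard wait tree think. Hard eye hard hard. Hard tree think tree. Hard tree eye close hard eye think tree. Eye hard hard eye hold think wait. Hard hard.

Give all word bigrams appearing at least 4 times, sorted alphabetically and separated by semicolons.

Bigram counts meeting the condition (at least 4 times):
  eye hard: 5
  hard eye: 6
  hard hard: 8

eye hard; hard eye; hard hard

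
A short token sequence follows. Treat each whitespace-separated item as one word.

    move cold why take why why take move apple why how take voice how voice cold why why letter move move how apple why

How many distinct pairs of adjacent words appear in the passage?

19

24 tokens → 23 bigram windows in total.
Repeated bigrams (each contributes count−1 duplicates):
  apple why: 2
  cold why: 2
  why take: 2
  why why: 2
4 duplicate windows → 23 − 4 = 19 distinct.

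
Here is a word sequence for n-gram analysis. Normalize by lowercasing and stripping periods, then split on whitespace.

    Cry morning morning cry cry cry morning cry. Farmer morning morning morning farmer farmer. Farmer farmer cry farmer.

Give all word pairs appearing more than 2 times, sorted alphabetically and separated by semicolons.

farmer farmer; morning morning

Bigram counts meeting the condition (more than 2 times):
  farmer farmer: 3
  morning morning: 3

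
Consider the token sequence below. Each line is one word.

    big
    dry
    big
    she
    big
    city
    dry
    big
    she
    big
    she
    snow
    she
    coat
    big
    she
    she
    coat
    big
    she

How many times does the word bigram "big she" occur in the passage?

5

Scanning the 19 overlapping bigram windows for "big she":
  position 3–4: big she
  position 8–9: big she
  position 10–11: big she
  position 15–16: big she
  position 19–20: big she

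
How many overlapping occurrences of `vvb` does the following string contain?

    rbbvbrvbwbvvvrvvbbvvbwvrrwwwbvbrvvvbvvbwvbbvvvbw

5

Sliding a length-3 window over the 48 characters (46 positions):
  position 15–17: vvb
  position 19–21: vvb
  position 34–36: vvb
  position 37–39: vvb
  position 45–47: vvb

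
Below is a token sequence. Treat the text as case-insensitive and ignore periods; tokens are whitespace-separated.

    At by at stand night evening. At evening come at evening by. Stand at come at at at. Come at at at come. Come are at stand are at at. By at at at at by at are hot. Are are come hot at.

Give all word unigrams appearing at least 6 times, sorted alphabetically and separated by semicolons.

at; come

Unigram counts meeting the condition (at least 6 times):
  at: 20
  come: 6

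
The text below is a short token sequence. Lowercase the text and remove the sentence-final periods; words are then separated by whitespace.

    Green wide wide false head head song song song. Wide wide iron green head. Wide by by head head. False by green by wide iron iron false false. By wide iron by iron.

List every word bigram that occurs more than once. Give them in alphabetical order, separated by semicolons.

Bigram counts meeting the condition (more than once):
  by wide: 2
  false by: 2
  head head: 2
  song song: 2
  wide iron: 3
  wide wide: 2

by wide; false by; head head; song song; wide iron; wide wide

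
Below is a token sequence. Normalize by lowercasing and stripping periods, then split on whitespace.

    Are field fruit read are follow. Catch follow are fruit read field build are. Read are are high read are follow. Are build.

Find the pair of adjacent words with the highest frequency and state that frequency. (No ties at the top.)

Bigram frequencies (highest first):
  read are: 3
  fruit read: 2
  are follow: 2
  follow are: 2
  are field: 1
  field fruit: 1
  … (11 more, each ≤ 1)

"read are", 3 times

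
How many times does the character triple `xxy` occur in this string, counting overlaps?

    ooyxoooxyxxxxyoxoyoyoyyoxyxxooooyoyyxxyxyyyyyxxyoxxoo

Sliding a length-3 window over the 53 characters (51 positions):
  position 12–14: xxy
  position 37–39: xxy
  position 46–48: xxy

3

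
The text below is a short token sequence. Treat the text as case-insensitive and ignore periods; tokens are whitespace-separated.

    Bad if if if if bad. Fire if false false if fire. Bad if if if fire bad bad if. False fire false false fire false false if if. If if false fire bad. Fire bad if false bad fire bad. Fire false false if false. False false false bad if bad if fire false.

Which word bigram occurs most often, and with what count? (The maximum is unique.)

"if if", 8 times

Bigram frequencies (highest first):
  if if: 8
  false false: 7
  bad if: 6
  if false: 5
  fire bad: 5
  bad fire: 4
  … (8 more, each ≤ 4)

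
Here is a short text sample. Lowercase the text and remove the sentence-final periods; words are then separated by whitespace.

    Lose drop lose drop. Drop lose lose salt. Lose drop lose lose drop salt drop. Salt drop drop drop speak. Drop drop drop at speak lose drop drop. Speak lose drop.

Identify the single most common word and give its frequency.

Unigram frequencies (highest first):
  drop: 15
  lose: 9
  salt: 3
  speak: 3
  at: 1

"drop", 15 times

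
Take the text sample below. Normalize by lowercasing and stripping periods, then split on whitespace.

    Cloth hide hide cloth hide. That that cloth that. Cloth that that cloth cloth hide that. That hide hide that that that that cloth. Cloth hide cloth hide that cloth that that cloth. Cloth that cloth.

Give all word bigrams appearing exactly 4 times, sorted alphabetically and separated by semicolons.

Bigram counts meeting the condition (exactly 4 times):
  cloth that: 4
  hide that: 4

cloth that; hide that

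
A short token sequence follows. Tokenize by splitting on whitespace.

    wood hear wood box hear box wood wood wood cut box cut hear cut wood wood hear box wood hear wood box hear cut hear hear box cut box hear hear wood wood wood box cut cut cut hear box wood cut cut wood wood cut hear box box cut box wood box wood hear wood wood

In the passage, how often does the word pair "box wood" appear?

Scanning the 56 overlapping bigram windows for "box wood":
  position 6–7: box wood
  position 18–19: box wood
  position 40–41: box wood
  position 51–52: box wood
  position 53–54: box wood

5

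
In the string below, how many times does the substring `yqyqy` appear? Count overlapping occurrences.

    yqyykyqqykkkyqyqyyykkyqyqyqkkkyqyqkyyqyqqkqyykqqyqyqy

Sliding a length-5 window over the 53 characters (49 positions):
  position 13–17: yqyqy
  position 22–26: yqyqy
  position 49–53: yqyqy

3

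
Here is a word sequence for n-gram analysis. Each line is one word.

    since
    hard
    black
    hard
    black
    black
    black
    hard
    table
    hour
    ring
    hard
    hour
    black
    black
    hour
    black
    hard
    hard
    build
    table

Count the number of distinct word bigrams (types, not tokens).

14

21 tokens → 20 bigram windows in total.
Repeated bigrams (each contributes count−1 duplicates):
  black black: 3
  black hard: 3
  hard black: 2
  hour black: 2
6 duplicate windows → 20 − 6 = 14 distinct.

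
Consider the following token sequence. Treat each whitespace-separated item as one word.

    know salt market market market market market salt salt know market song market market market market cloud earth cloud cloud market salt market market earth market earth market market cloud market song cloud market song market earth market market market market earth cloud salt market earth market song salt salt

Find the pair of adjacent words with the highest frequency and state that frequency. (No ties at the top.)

Bigram frequencies (highest first):
  market market: 12
  market earth: 5
  market song: 4
  earth market: 4
  salt market: 3
  cloud market: 3
  … (13 more, each ≤ 2)

"market market", 12 times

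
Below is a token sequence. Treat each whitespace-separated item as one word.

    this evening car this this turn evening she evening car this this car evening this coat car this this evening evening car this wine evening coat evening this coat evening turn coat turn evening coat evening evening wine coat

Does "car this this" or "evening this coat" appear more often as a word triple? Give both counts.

"car this this" (3 vs 2)

"car this this": 3 occurrences
"evening this coat": 2 occurrences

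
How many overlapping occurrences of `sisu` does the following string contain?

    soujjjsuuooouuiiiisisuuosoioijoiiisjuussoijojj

1

Sliding a length-4 window over the 46 characters (43 positions):
  position 19–22: sisu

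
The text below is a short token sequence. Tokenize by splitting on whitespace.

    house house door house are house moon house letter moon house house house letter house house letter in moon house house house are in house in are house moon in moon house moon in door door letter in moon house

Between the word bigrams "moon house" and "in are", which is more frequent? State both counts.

"moon house": 5 occurrences
"in are": 1 occurrence

"moon house" (5 vs 1)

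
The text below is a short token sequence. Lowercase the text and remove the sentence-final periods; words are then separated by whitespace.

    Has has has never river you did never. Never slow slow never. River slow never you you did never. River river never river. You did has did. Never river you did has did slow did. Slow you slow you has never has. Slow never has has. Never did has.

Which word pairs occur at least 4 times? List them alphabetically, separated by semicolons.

never river; you did

Bigram counts meeting the condition (at least 4 times):
  never river: 5
  you did: 4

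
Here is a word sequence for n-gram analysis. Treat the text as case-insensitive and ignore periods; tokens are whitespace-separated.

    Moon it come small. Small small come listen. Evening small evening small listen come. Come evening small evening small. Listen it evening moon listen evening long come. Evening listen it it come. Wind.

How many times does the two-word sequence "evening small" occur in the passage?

4

Scanning the 32 overlapping bigram windows for "evening small":
  position 9–10: evening small
  position 11–12: evening small
  position 16–17: evening small
  position 18–19: evening small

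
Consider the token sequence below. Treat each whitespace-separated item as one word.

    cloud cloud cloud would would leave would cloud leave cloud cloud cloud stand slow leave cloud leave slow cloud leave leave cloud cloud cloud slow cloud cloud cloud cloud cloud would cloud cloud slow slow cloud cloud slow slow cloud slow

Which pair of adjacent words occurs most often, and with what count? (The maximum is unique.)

Bigram frequencies (highest first):
  cloud cloud: 12
  slow cloud: 4
  cloud slow: 4
  cloud leave: 3
  leave cloud: 3
  cloud would: 2
  … (10 more, each ≤ 2)

"cloud cloud", 12 times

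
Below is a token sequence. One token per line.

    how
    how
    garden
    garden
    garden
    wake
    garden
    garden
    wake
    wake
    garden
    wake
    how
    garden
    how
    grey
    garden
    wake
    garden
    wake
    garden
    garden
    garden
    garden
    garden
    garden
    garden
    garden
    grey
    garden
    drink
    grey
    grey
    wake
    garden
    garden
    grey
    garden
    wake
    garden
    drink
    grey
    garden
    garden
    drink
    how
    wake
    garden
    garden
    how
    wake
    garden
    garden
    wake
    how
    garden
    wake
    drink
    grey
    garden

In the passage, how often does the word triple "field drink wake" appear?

0

Scanning the 58 overlapping trigram windows for "field drink wake":
  (none found)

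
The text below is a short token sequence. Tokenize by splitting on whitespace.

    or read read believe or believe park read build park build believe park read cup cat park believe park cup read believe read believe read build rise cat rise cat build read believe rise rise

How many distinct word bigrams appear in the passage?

25

35 tokens → 34 bigram windows in total.
Repeated bigrams (each contributes count−1 duplicates):
  read believe: 4
  believe park: 3
  believe read: 2
  park read: 2
  read build: 2
  rise cat: 2
9 duplicate windows → 34 − 9 = 25 distinct.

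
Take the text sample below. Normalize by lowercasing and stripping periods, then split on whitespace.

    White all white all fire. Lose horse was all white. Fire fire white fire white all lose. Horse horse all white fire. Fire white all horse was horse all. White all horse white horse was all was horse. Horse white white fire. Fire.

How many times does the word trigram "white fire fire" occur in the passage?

Scanning the 41 overlapping trigram windows for "white fire fire":
  position 10–12: white fire fire
  position 21–23: white fire fire
  position 41–43: white fire fire

3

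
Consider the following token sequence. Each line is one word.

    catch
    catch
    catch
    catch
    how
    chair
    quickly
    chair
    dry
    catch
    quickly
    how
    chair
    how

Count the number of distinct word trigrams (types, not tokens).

11

14 tokens → 12 trigram windows in total.
Repeated trigrams (each contributes count−1 duplicates):
  catch catch catch: 2
1 duplicate windows → 12 − 1 = 11 distinct.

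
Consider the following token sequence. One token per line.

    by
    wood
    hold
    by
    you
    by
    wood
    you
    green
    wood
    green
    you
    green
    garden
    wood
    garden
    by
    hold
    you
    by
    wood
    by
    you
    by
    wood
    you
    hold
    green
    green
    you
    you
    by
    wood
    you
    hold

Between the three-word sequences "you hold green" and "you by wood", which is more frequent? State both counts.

"you hold green": 1 occurrence
"you by wood": 4 occurrences

"you by wood" (4 vs 1)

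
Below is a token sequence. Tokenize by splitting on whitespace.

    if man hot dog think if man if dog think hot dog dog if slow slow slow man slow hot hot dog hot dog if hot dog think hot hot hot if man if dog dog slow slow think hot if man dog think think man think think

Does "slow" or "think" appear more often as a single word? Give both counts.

"think" (8 vs 6)

"slow": 6 occurrences
"think": 8 occurrences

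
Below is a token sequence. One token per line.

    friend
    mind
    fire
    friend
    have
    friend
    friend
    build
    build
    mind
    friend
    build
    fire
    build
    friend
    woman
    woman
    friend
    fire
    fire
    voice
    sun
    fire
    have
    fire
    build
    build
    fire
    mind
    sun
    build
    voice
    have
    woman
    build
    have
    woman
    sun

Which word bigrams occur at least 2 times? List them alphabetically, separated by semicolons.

Bigram counts meeting the condition (at least 2 times):
  build build: 2
  build fire: 2
  fire build: 2
  friend build: 2
  have woman: 2

build build; build fire; fire build; friend build; have woman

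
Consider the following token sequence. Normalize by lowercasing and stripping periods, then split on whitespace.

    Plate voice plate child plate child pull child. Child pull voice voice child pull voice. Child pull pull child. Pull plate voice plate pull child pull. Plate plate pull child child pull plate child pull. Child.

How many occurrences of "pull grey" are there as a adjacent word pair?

Scanning the 35 overlapping bigram windows for "pull grey":
  (none found)

0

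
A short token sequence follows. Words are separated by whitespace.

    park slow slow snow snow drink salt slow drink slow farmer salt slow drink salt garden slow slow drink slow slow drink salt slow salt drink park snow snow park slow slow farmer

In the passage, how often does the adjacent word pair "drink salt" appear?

Scanning the 32 overlapping bigram windows for "drink salt":
  position 6–7: drink salt
  position 14–15: drink salt
  position 22–23: drink salt

3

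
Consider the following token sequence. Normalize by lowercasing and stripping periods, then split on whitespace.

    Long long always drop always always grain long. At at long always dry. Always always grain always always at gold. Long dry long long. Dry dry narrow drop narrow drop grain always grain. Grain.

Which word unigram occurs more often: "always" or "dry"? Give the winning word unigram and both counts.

"always": 9 occurrences
"dry": 4 occurrences

"always" (9 vs 4)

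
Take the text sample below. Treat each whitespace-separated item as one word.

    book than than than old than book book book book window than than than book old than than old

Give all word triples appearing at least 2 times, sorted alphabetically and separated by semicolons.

Trigram counts meeting the condition (at least 2 times):
  book book book: 2
  than than old: 2
  than than than: 2

book book book; than than old; than than than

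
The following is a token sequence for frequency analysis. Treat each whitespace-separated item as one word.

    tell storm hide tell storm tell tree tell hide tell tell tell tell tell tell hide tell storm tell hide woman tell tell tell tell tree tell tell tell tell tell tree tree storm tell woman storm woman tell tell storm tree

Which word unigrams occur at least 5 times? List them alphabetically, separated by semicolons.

Unigram counts meeting the condition (at least 5 times):
  storm: 6
  tell: 24
  tree: 5

storm; tell; tree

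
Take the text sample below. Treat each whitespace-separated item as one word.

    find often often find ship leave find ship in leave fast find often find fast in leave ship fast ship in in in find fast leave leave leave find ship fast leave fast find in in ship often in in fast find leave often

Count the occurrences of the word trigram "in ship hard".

0

Scanning the 42 overlapping trigram windows for "in ship hard":
  (none found)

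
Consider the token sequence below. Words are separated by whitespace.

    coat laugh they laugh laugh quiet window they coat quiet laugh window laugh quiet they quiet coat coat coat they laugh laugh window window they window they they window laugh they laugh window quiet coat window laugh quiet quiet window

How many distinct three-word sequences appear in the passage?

35

40 tokens → 38 trigram windows in total.
Repeated trigrams (each contributes count−1 duplicates):
  laugh they laugh: 2
  they laugh laugh: 2
  window laugh quiet: 2
3 duplicate windows → 38 − 3 = 35 distinct.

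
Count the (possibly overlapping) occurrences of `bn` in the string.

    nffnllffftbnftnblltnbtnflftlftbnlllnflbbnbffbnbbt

Sliding a length-2 window over the 49 characters (48 positions):
  position 11–12: bn
  position 31–32: bn
  position 40–41: bn
  position 45–46: bn

4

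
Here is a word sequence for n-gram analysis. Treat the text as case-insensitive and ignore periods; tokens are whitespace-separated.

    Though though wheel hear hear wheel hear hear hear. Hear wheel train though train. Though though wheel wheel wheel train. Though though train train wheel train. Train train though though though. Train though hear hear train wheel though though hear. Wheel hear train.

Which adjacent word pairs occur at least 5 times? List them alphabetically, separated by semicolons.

Bigram counts meeting the condition (at least 5 times):
  hear hear: 5
  though though: 6
  train though: 5

hear hear; though though; train though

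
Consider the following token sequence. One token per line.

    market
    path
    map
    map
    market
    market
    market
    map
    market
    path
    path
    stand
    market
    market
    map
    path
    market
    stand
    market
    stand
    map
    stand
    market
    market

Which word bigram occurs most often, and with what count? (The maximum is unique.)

Bigram frequencies (highest first):
  market market: 4
  stand market: 3
  market path: 2
  map market: 2
  market map: 2
  market stand: 2
  … (8 more, each ≤ 1)

"market market", 4 times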